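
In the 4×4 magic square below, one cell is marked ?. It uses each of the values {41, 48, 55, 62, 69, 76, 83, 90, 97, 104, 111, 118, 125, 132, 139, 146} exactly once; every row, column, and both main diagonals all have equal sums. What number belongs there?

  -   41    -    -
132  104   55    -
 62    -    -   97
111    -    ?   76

48

The 16 entries sum to 1496, so each line sums to 1496/4 = 374.
Row 2: 132 + 104 + 55 + ? = 374, so (2,4) = 83.
Column 1: 132 + 62 + 111 + ? = 374, so (1,1) = 69.
Using column 4: 83 + 97 + 76 + ? → (1,4) = 374 − 256 = 118.
The remaining cell in main diagonal is (3,3) = 374 − 249 = 125.
The remaining cell in anti-diagonal is (3,2) = 374 − 284 = 90.
The remaining cell in row 1 is (1,3) = 374 − 228 = 146.
The remaining cell in column 2 is (4,2) = 374 − 235 = 139.
Column 3 needs 374; the known cells sum to 326, so (4,3) = 48.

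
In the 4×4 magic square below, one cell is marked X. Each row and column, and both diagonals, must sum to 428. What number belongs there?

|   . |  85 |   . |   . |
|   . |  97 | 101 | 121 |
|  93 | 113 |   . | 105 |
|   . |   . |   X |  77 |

129

Row 2 needs 428; the known cells sum to 319, so (2,1) = 109.
From row 3, 428 − (93 + 113 + 105) gives (3,3) = 117.
Column 2 must total 428; the given cells sum to 295, so (4,2) = 133.
Column 4 needs 428; the known cells sum to 303, so (1,4) = 125.
Main diagonal: 97 + 117 + 77 + ? = 428, so (1,1) = 137.
Anti-diagonal must total 428; the given cells sum to 339, so (4,1) = 89.
The remaining cell in row 1 is (1,3) = 428 − 347 = 81.
Row 4: 89 + 133 + 77 + ? = 428, so (4,3) = 129.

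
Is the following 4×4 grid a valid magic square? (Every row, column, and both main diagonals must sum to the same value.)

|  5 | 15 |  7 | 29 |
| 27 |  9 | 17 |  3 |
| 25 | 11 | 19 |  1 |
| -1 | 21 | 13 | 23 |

Yes

Row 1: 5 + 15 + 7 + 29 = 56.
Row 2: 27 + 9 + 17 + 3 = 56.
Row 3: 25 + 11 + 19 + 1 = 56.
Row 4: -1 + 21 + 13 + 23 = 56.
Column 1: 5 + 27 + 25 + (-1) = 56.
Column 2: 15 + 9 + 11 + 21 = 56.
Column 3: 7 + 17 + 19 + 13 = 56.
Column 4: 29 + 3 + 1 + 23 = 56.
Main diagonal: 5 + 9 + 19 + 23 = 56.
Anti-diagonal: 29 + 17 + 11 + (-1) = 56.
All lines sum to 56.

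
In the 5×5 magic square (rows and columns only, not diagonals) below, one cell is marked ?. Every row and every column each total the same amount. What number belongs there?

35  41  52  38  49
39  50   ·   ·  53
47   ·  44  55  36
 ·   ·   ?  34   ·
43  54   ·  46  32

48

Row 1 is complete and sums to 215; that is the magic constant.
From row 3, 215 − (47 + 44 + 55 + 36) gives (3,2) = 33.
Using row 5: 43 + 54 + 46 + 32 + ? → (5,3) = 215 − 175 = 40.
Column 1: 35 + 39 + 47 + 43 + ? = 215, so (4,1) = 51.
Using column 2: 41 + 50 + 33 + 54 + ? → (4,2) = 215 − 178 = 37.
Using column 4: 38 + 55 + 34 + 46 + ? → (2,4) = 215 − 173 = 42.
Using column 5: 49 + 53 + 36 + 32 + ? → (4,5) = 215 − 170 = 45.
From row 2, 215 − (39 + 50 + 42 + 53) gives (2,3) = 31.
Row 4: 51 + 37 + 34 + 45 + ? = 215, so (4,3) = 48.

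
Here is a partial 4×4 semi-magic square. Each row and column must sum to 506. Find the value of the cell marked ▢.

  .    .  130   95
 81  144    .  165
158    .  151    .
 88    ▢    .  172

137

Using row 2: 81 + 144 + 165 + ? → (2,3) = 506 − 390 = 116.
The remaining cell in column 1 is (1,1) = 506 − 327 = 179.
Using column 3: 130 + 116 + 151 + ? → (4,3) = 506 − 397 = 109.
From column 4, 506 − (95 + 165 + 172) gives (3,4) = 74.
Using row 1: 179 + 130 + 95 + ? → (1,2) = 506 − 404 = 102.
Using row 3: 158 + 151 + 74 + ? → (3,2) = 506 − 383 = 123.
Row 4 needs 506; the known cells sum to 369, so (4,2) = 137.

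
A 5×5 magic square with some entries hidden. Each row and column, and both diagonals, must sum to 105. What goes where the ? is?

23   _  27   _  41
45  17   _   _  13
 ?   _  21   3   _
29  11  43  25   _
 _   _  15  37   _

Row 4 must total 105; the given cells sum to 108, so (4,5) = -3.
Column 3 must total 105; the given cells sum to 106, so (2,3) = -1.
Using main diagonal: 23 + 17 + 21 + 25 + ? → (5,5) = 105 − 86 = 19.
The remaining cell in row 2 is (2,4) = 105 − 74 = 31.
From column 4, 105 − (31 + 3 + 25 + 37) gives (1,4) = 9.
Column 5 needs 105; the known cells sum to 70, so (3,5) = 35.
The remaining cell in anti-diagonal is (5,1) = 105 − 104 = 1.
Row 1 needs 105; the known cells sum to 100, so (1,2) = 5.
Row 5: 1 + 15 + 37 + 19 + ? = 105, so (5,2) = 33.
The remaining cell in column 1 is (3,1) = 105 − 98 = 7.

7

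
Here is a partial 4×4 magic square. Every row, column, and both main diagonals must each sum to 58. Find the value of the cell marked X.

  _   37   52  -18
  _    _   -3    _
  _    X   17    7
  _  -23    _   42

32

Using row 1: 37 + 52 + (-18) + ? → (1,1) = 58 − 71 = -13.
From column 3, 58 − (52 + (-3) + 17) gives (4,3) = -8.
The remaining cell in column 4 is (2,4) = 58 − 31 = 27.
Using main diagonal: -13 + 17 + 42 + ? → (2,2) = 58 − 46 = 12.
Row 2 needs 58; the known cells sum to 36, so (2,1) = 22.
Using row 4: -23 + (-8) + 42 + ? → (4,1) = 58 − 11 = 47.
Column 1: -13 + 22 + 47 + ? = 58, so (3,1) = 2.
Column 2 must total 58; the given cells sum to 26, so (3,2) = 32.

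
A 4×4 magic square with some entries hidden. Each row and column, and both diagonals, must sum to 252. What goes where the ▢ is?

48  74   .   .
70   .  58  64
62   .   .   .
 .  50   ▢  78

From row 2, 252 − (70 + 58 + 64) gives (2,2) = 60.
Using column 1: 48 + 70 + 62 + ? → (4,1) = 252 − 180 = 72.
Column 2 needs 252; the known cells sum to 184, so (3,2) = 68.
Main diagonal must total 252; the given cells sum to 186, so (3,3) = 66.
Anti-diagonal needs 252; the known cells sum to 198, so (1,4) = 54.
Row 1 must total 252; the given cells sum to 176, so (1,3) = 76.
From row 3, 252 − (62 + 68 + 66) gives (3,4) = 56.
Row 4 must total 252; the given cells sum to 200, so (4,3) = 52.

52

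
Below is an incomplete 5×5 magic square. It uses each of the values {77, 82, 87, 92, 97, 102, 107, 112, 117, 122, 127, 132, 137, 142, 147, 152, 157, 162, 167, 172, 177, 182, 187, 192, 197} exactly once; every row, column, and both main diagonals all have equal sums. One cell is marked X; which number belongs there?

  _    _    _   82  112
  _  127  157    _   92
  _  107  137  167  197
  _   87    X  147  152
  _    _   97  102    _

117

The 25 entries sum to 3425, so each line sums to 3425/5 = 685.
Using row 3: 107 + 137 + 167 + 197 + ? → (3,1) = 685 − 608 = 77.
Column 4: 82 + 167 + 147 + 102 + ? = 685, so (2,4) = 187.
Column 5: 112 + 92 + 197 + 152 + ? = 685, so (5,5) = 132.
Main diagonal needs 685; the known cells sum to 543, so (1,1) = 142.
Anti-diagonal needs 685; the known cells sum to 523, so (5,1) = 162.
The remaining cell in row 2 is (2,1) = 685 − 563 = 122.
Row 5: 162 + 97 + 102 + 132 + ? = 685, so (5,2) = 192.
Column 1: 142 + 122 + 77 + 162 + ? = 685, so (4,1) = 182.
From column 2, 685 − (127 + 107 + 87 + 192) gives (1,2) = 172.
From row 1, 685 − (142 + 172 + 82 + 112) gives (1,3) = 177.
Row 4 must total 685; the given cells sum to 568, so (4,3) = 117.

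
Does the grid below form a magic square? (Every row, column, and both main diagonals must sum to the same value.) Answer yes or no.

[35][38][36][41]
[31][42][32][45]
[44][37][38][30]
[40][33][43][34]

No — column 4 sums to 150 but main diagonal sums to 149.

Row 1: 35 + 38 + 36 + 41 = 150.
Row 2: 31 + 42 + 32 + 45 = 150.
Row 3: 44 + 37 + 38 + 30 = 149.
Row 4: 40 + 33 + 43 + 34 = 150.
Column 1: 35 + 31 + 44 + 40 = 150.
Column 2: 38 + 42 + 37 + 33 = 150.
Column 3: 36 + 32 + 38 + 43 = 149.
Column 4: 41 + 45 + 30 + 34 = 150.
Main diagonal: 35 + 42 + 38 + 34 = 149.
Anti-diagonal: 41 + 32 + 37 + 40 = 150.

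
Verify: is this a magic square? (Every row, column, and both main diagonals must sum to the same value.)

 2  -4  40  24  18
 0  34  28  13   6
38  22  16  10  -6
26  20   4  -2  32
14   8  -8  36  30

Row 1: 2 + (-4) + 40 + 24 + 18 = 80.
Row 2: 0 + 34 + 28 + 13 + 6 = 81.
Row 3: 38 + 22 + 16 + 10 + (-6) = 80.
Row 4: 26 + 20 + 4 + (-2) + 32 = 80.
Row 5: 14 + 8 + (-8) + 36 + 30 = 80.
Column 1: 2 + 0 + 38 + 26 + 14 = 80.
Column 2: -4 + 34 + 22 + 20 + 8 = 80.
Column 3: 40 + 28 + 16 + 4 + (-8) = 80.
Column 4: 24 + 13 + 10 + (-2) + 36 = 81.
Column 5: 18 + 6 + (-6) + 32 + 30 = 80.
Main diagonal: 2 + 34 + 16 + (-2) + 30 = 80.
Anti-diagonal: 18 + 13 + 16 + 20 + 14 = 81.

No — row 2 sums to 81 but column 1 sums to 80.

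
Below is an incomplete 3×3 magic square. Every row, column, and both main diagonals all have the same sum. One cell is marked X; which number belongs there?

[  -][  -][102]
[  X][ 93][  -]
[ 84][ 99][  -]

105

Anti-diagonal is complete and sums to 279; that is the magic constant.
Using row 3: 84 + 99 + ? → (3,3) = 279 − 183 = 96.
Using column 2: 93 + 99 + ? → (1,2) = 279 − 192 = 87.
Column 3: 102 + 96 + ? = 279, so (2,3) = 81.
Using main diagonal: 93 + 96 + ? → (1,1) = 279 − 189 = 90.
Using row 2: 93 + 81 + ? → (2,1) = 279 − 174 = 105.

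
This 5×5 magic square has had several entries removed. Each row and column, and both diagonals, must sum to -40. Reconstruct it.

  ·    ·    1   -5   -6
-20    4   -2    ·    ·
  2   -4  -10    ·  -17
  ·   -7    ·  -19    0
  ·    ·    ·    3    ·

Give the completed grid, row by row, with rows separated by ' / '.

The remaining cell in row 3 is (3,4) = -40 − (-29) = -11.
The remaining cell in column 4 is (2,4) = -40 − (-32) = -8.
Using anti-diagonal: -6 + (-8) + (-10) + (-7) + ? → (5,1) = -40 − (-31) = -9.
Row 2 needs -40; the known cells sum to -26, so (2,5) = -14.
Column 5: -6 + (-14) + (-17) + 0 + ? = -40, so (5,5) = -3.
Main diagonal needs -40; the known cells sum to -28, so (1,1) = -12.
From row 1, -40 − (-12 + 1 + (-5) + (-6)) gives (1,2) = -18.
Column 1 needs -40; the known cells sum to -39, so (4,1) = -1.
Using column 2: -18 + 4 + (-4) + (-7) + ? → (5,2) = -40 − (-25) = -15.
Row 4: -1 + (-7) + (-19) + 0 + ? = -40, so (4,3) = -13.
Row 5 needs -40; the known cells sum to -24, so (5,3) = -16.

-12 -18 1 -5 -6 / -20 4 -2 -8 -14 / 2 -4 -10 -11 -17 / -1 -7 -13 -19 0 / -9 -15 -16 3 -3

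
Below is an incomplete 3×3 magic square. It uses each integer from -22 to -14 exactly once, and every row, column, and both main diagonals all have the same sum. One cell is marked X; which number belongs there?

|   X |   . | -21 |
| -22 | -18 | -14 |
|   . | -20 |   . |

The entries are -22 through -14, which sum to -162, so each line sums to -162/3 = -54.
Column 2 must total -54; the given cells sum to -38, so (1,2) = -16.
Column 3 needs -54; the known cells sum to -35, so (3,3) = -19.
Main diagonal: -18 + (-19) + ? = -54, so (1,1) = -17.

-17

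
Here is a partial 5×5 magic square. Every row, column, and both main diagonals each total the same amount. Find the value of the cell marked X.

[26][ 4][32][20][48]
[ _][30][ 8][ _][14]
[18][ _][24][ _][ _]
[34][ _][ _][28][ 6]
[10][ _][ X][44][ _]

16

Row 1 is complete and sums to 130; that is the magic constant.
From column 1, 130 − (26 + 18 + 34 + 10) gives (2,1) = 42.
Using main diagonal: 26 + 30 + 24 + 28 + ? → (5,5) = 130 − 108 = 22.
Row 2 must total 130; the given cells sum to 94, so (2,4) = 36.
From column 4, 130 − (20 + 36 + 28 + 44) gives (3,4) = 2.
Column 5: 48 + 14 + 6 + 22 + ? = 130, so (3,5) = 40.
Using anti-diagonal: 48 + 36 + 24 + 10 + ? → (4,2) = 130 − 118 = 12.
Row 3 must total 130; the given cells sum to 84, so (3,2) = 46.
Row 4: 34 + 12 + 28 + 6 + ? = 130, so (4,3) = 50.
Column 2 must total 130; the given cells sum to 92, so (5,2) = 38.
Column 3 needs 130; the known cells sum to 114, so (5,3) = 16.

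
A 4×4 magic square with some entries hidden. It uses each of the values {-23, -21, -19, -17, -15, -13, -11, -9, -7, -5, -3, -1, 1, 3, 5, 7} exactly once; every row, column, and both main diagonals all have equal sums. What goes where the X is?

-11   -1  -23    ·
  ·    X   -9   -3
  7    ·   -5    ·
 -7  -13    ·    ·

The 16 entries sum to -128, so each line sums to -128/4 = -32.
Using row 1: -11 + (-1) + (-23) + ? → (1,4) = -32 − (-35) = 3.
From column 1, -32 − (-11 + 7 + (-7)) gives (2,1) = -21.
The remaining cell in column 3 is (4,3) = -32 − (-37) = 5.
From anti-diagonal, -32 − (3 + (-9) + (-7)) gives (3,2) = -19.
Row 2 must total -32; the given cells sum to -33, so (2,2) = 1.

1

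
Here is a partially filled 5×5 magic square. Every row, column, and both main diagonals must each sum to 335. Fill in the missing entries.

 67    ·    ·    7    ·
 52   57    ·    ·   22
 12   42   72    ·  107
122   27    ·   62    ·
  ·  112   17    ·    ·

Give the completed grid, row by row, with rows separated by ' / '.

67 97 127 7 37 / 52 57 87 117 22 / 12 42 72 102 107 / 122 27 32 62 92 / 82 112 17 47 77

The remaining cell in row 3 is (3,4) = 335 − 233 = 102.
Column 1: 67 + 52 + 12 + 122 + ? = 335, so (5,1) = 82.
Column 2: 57 + 42 + 27 + 112 + ? = 335, so (1,2) = 97.
The remaining cell in main diagonal is (5,5) = 335 − 258 = 77.
Row 5: 82 + 112 + 17 + 77 + ? = 335, so (5,4) = 47.
The remaining cell in column 4 is (2,4) = 335 − 218 = 117.
The remaining cell in anti-diagonal is (1,5) = 335 − 298 = 37.
Row 1 needs 335; the known cells sum to 208, so (1,3) = 127.
Row 2: 52 + 57 + 117 + 22 + ? = 335, so (2,3) = 87.
Using column 3: 127 + 87 + 72 + 17 + ? → (4,3) = 335 − 303 = 32.
Column 5 needs 335; the known cells sum to 243, so (4,5) = 92.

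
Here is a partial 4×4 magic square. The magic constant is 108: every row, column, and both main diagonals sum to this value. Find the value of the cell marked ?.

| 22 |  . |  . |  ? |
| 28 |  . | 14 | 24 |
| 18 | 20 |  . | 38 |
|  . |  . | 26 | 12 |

Row 2: 28 + 14 + 24 + ? = 108, so (2,2) = 42.
The remaining cell in row 3 is (3,3) = 108 − 76 = 32.
The remaining cell in column 1 is (4,1) = 108 − 68 = 40.
Column 3: 14 + 32 + 26 + ? = 108, so (1,3) = 36.
Column 4 needs 108; the known cells sum to 74, so (1,4) = 34.

34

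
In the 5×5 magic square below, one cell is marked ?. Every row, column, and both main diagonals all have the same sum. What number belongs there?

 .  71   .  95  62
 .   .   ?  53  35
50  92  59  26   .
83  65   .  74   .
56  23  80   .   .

Anti-diagonal is complete and sums to 295; that is the magic constant.
The remaining cell in row 3 is (3,5) = 295 − 227 = 68.
Column 2 needs 295; the known cells sum to 251, so (2,2) = 44.
Using column 4: 95 + 53 + 26 + 74 + ? → (5,4) = 295 − 248 = 47.
From row 5, 295 − (56 + 23 + 80 + 47) gives (5,5) = 89.
Column 5 needs 295; the known cells sum to 254, so (4,5) = 41.
From main diagonal, 295 − (44 + 59 + 74 + 89) gives (1,1) = 29.
From row 1, 295 − (29 + 71 + 95 + 62) gives (1,3) = 38.
Row 4 needs 295; the known cells sum to 263, so (4,3) = 32.
From column 1, 295 − (29 + 50 + 83 + 56) gives (2,1) = 77.
Column 3 must total 295; the given cells sum to 209, so (2,3) = 86.

86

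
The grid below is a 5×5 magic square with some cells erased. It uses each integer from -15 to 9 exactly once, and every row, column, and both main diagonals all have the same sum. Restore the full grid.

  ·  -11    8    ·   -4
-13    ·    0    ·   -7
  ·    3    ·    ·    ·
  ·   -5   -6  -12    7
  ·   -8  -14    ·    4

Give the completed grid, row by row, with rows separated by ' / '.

The entries are -15 through 9, which sum to -75, so each line sums to -75/5 = -15.
The remaining cell in row 4 is (4,1) = -15 − (-16) = 1.
The remaining cell in column 2 is (2,2) = -15 − (-21) = 6.
Using column 3: 8 + 0 + (-6) + (-14) + ? → (3,3) = -15 − (-12) = -3.
From column 5, -15 − (-4 + (-7) + 7 + 4) gives (3,5) = -15.
From main diagonal, -15 − (6 + (-3) + (-12) + 4) gives (1,1) = -10.
The remaining cell in row 1 is (1,4) = -15 − (-17) = 2.
Row 2 needs -15; the known cells sum to -14, so (2,4) = -1.
Anti-diagonal needs -15; the known cells sum to -13, so (5,1) = -2.
Row 5 must total -15; the given cells sum to -20, so (5,4) = 5.
From column 1, -15 − (-10 + (-13) + 1 + (-2)) gives (3,1) = 9.
From column 4, -15 − (2 + (-1) + (-12) + 5) gives (3,4) = -9.

-10 -11 8 2 -4 / -13 6 0 -1 -7 / 9 3 -3 -9 -15 / 1 -5 -6 -12 7 / -2 -8 -14 5 4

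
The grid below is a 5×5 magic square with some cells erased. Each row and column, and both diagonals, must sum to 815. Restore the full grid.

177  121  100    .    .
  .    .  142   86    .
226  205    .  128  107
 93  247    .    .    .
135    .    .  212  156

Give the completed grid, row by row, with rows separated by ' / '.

Row 3 must total 815; the given cells sum to 666, so (3,3) = 149.
Using column 1: 177 + 226 + 93 + 135 + ? → (2,1) = 815 − 631 = 184.
The remaining cell in anti-diagonal is (1,5) = 815 − 617 = 198.
Row 1 must total 815; the given cells sum to 596, so (1,4) = 219.
Column 4: 219 + 86 + 128 + 212 + ? = 815, so (4,4) = 170.
The remaining cell in main diagonal is (2,2) = 815 − 652 = 163.
From row 2, 815 − (184 + 163 + 142 + 86) gives (2,5) = 240.
From column 2, 815 − (121 + 163 + 205 + 247) gives (5,2) = 79.
Column 5 must total 815; the given cells sum to 701, so (4,5) = 114.
Using row 4: 93 + 247 + 170 + 114 + ? → (4,3) = 815 − 624 = 191.
Row 5 must total 815; the given cells sum to 582, so (5,3) = 233.

177 121 100 219 198 / 184 163 142 86 240 / 226 205 149 128 107 / 93 247 191 170 114 / 135 79 233 212 156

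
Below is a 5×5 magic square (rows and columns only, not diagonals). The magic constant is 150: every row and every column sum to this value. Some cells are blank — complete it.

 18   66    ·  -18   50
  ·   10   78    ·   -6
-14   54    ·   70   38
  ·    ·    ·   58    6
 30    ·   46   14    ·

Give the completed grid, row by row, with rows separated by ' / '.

Row 1: 18 + 66 + (-18) + 50 + ? = 150, so (1,3) = 34.
From row 3, 150 − (-14 + 54 + 70 + 38) gives (3,3) = 2.
The remaining cell in column 3 is (4,3) = 150 − 160 = -10.
Column 4 must total 150; the given cells sum to 124, so (2,4) = 26.
Using column 5: 50 + (-6) + 38 + 6 + ? → (5,5) = 150 − 88 = 62.
Row 2: 10 + 78 + 26 + (-6) + ? = 150, so (2,1) = 42.
The remaining cell in row 5 is (5,2) = 150 − 152 = -2.
Column 1 needs 150; the known cells sum to 76, so (4,1) = 74.
Column 2 must total 150; the given cells sum to 128, so (4,2) = 22.

18 66 34 -18 50 / 42 10 78 26 -6 / -14 54 2 70 38 / 74 22 -10 58 6 / 30 -2 46 14 62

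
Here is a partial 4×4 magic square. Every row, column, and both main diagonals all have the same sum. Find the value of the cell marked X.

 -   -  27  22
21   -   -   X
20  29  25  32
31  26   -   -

33

Row 3 is complete and sums to 106; that is the magic constant.
The remaining cell in column 1 is (1,1) = 106 − 72 = 34.
Anti-diagonal: 22 + 29 + 31 + ? = 106, so (2,3) = 24.
Row 1 must total 106; the given cells sum to 83, so (1,2) = 23.
From column 2, 106 − (23 + 29 + 26) gives (2,2) = 28.
Using column 3: 27 + 24 + 25 + ? → (4,3) = 106 − 76 = 30.
Main diagonal needs 106; the known cells sum to 87, so (4,4) = 19.
The remaining cell in row 2 is (2,4) = 106 − 73 = 33.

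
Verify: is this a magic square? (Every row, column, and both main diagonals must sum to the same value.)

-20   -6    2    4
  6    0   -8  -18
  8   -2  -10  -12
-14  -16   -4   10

Row 1: -20 + (-6) + 2 + 4 = -20.
Row 2: 6 + 0 + (-8) + (-18) = -20.
Row 3: 8 + (-2) + (-10) + (-12) = -16.
Row 4: -14 + (-16) + (-4) + 10 = -24.
Column 1: -20 + 6 + 8 + (-14) = -20.
Column 2: -6 + 0 + (-2) + (-16) = -24.
Column 3: 2 + (-8) + (-10) + (-4) = -20.
Column 4: 4 + (-18) + (-12) + 10 = -16.
Main diagonal: -20 + 0 + (-10) + 10 = -20.
Anti-diagonal: 4 + (-8) + (-2) + (-14) = -20.

No — column 1 sums to -20 but row 3 sums to -16.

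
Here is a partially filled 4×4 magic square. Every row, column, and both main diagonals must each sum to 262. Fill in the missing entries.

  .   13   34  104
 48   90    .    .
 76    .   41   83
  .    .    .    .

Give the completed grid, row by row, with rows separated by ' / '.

Row 1: 13 + 34 + 104 + ? = 262, so (1,1) = 111.
Using row 3: 76 + 41 + 83 + ? → (3,2) = 262 − 200 = 62.
The remaining cell in column 1 is (4,1) = 262 − 235 = 27.
Column 2 must total 262; the given cells sum to 165, so (4,2) = 97.
From main diagonal, 262 − (111 + 90 + 41) gives (4,4) = 20.
Anti-diagonal needs 262; the known cells sum to 193, so (2,3) = 69.
Row 2: 48 + 90 + 69 + ? = 262, so (2,4) = 55.
Row 4 must total 262; the given cells sum to 144, so (4,3) = 118.

111 13 34 104 / 48 90 69 55 / 76 62 41 83 / 27 97 118 20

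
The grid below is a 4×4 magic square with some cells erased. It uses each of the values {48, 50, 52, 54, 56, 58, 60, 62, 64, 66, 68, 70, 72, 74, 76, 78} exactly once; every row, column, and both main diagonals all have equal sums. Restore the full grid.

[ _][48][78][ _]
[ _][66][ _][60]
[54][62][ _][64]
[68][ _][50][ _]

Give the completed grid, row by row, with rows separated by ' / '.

The 16 entries sum to 1008, so each line sums to 1008/4 = 252.
Row 3 must total 252; the given cells sum to 180, so (3,3) = 72.
Column 2 must total 252; the given cells sum to 176, so (4,2) = 76.
The remaining cell in column 3 is (2,3) = 252 − 200 = 52.
The remaining cell in anti-diagonal is (1,4) = 252 − 182 = 70.
Row 1: 48 + 78 + 70 + ? = 252, so (1,1) = 56.
Row 2: 66 + 52 + 60 + ? = 252, so (2,1) = 74.
Row 4: 68 + 76 + 50 + ? = 252, so (4,4) = 58.

56 48 78 70 / 74 66 52 60 / 54 62 72 64 / 68 76 50 58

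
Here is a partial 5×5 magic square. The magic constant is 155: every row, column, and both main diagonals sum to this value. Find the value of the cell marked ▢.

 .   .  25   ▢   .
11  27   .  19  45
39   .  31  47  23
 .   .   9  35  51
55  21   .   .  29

Row 2: 11 + 27 + 19 + 45 + ? = 155, so (2,3) = 53.
Row 3 must total 155; the given cells sum to 140, so (3,2) = 15.
Using column 3: 25 + 53 + 31 + 9 + ? → (5,3) = 155 − 118 = 37.
Column 5 must total 155; the given cells sum to 148, so (1,5) = 7.
From main diagonal, 155 − (27 + 31 + 35 + 29) gives (1,1) = 33.
Anti-diagonal: 7 + 19 + 31 + 55 + ? = 155, so (4,2) = 43.
Row 4: 43 + 9 + 35 + 51 + ? = 155, so (4,1) = 17.
Row 5: 55 + 21 + 37 + 29 + ? = 155, so (5,4) = 13.
Using column 2: 27 + 15 + 43 + 21 + ? → (1,2) = 155 − 106 = 49.
Using column 4: 19 + 47 + 35 + 13 + ? → (1,4) = 155 − 114 = 41.

41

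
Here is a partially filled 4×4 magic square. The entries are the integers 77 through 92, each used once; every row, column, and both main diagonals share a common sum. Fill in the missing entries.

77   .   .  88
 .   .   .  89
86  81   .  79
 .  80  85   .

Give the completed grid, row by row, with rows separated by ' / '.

77 90 83 88 / 84 87 78 89 / 86 81 92 79 / 91 80 85 82

The entries are 77 through 92, which sum to 1352, so each line sums to 1352/4 = 338.
Row 3 must total 338; the given cells sum to 246, so (3,3) = 92.
Column 4 must total 338; the given cells sum to 256, so (4,4) = 82.
Main diagonal needs 338; the known cells sum to 251, so (2,2) = 87.
Using row 4: 80 + 85 + 82 + ? → (4,1) = 338 − 247 = 91.
Column 1: 77 + 86 + 91 + ? = 338, so (2,1) = 84.
Column 2 needs 338; the known cells sum to 248, so (1,2) = 90.
Anti-diagonal must total 338; the given cells sum to 260, so (2,3) = 78.
Row 1: 77 + 90 + 88 + ? = 338, so (1,3) = 83.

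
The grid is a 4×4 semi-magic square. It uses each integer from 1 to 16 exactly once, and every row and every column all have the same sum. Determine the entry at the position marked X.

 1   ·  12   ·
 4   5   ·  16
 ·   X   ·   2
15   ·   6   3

The entries are 1 through 16, which sum to 136, so each line sums to 136/4 = 34.
The remaining cell in row 2 is (2,3) = 34 − 25 = 9.
Row 4 must total 34; the given cells sum to 24, so (4,2) = 10.
Column 1 needs 34; the known cells sum to 20, so (3,1) = 14.
The remaining cell in column 3 is (3,3) = 34 − 27 = 7.
Using column 4: 16 + 2 + 3 + ? → (1,4) = 34 − 21 = 13.
The remaining cell in row 1 is (1,2) = 34 − 26 = 8.
The remaining cell in row 3 is (3,2) = 34 − 23 = 11.

11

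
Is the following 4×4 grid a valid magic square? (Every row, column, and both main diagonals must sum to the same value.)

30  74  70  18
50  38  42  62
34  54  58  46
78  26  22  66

Row 1: 30 + 74 + 70 + 18 = 192.
Row 2: 50 + 38 + 42 + 62 = 192.
Row 3: 34 + 54 + 58 + 46 = 192.
Row 4: 78 + 26 + 22 + 66 = 192.
Column 1: 30 + 50 + 34 + 78 = 192.
Column 2: 74 + 38 + 54 + 26 = 192.
Column 3: 70 + 42 + 58 + 22 = 192.
Column 4: 18 + 62 + 46 + 66 = 192.
Main diagonal: 30 + 38 + 58 + 66 = 192.
Anti-diagonal: 18 + 42 + 54 + 78 = 192.
All lines sum to 192.

Yes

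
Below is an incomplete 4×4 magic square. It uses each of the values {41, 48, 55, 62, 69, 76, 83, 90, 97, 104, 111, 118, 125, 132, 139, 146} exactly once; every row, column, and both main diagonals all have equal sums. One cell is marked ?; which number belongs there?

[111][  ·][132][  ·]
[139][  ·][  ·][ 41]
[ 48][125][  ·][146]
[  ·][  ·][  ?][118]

The 16 entries sum to 1496, so each line sums to 1496/4 = 374.
Row 3 must total 374; the given cells sum to 319, so (3,3) = 55.
Column 1: 111 + 139 + 48 + ? = 374, so (4,1) = 76.
Column 4 must total 374; the given cells sum to 305, so (1,4) = 69.
Main diagonal needs 374; the known cells sum to 284, so (2,2) = 90.
Using anti-diagonal: 69 + 125 + 76 + ? → (2,3) = 374 − 270 = 104.
Row 1 needs 374; the known cells sum to 312, so (1,2) = 62.
From column 2, 374 − (62 + 90 + 125) gives (4,2) = 97.
The remaining cell in column 3 is (4,3) = 374 − 291 = 83.

83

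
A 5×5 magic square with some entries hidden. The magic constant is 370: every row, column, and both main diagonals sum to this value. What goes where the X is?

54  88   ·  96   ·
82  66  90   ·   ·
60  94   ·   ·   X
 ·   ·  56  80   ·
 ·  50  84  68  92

86

Using row 5: 50 + 84 + 68 + 92 + ? → (5,1) = 370 − 294 = 76.
Column 1 must total 370; the given cells sum to 272, so (4,1) = 98.
The remaining cell in column 2 is (4,2) = 370 − 298 = 72.
Main diagonal needs 370; the known cells sum to 292, so (3,3) = 78.
From row 4, 370 − (98 + 72 + 56 + 80) gives (4,5) = 64.
Column 3 must total 370; the given cells sum to 308, so (1,3) = 62.
Using row 1: 54 + 88 + 62 + 96 + ? → (1,5) = 370 − 300 = 70.
The remaining cell in anti-diagonal is (2,4) = 370 − 296 = 74.
From row 2, 370 − (82 + 66 + 90 + 74) gives (2,5) = 58.
The remaining cell in column 4 is (3,4) = 370 − 318 = 52.
Column 5 needs 370; the known cells sum to 284, so (3,5) = 86.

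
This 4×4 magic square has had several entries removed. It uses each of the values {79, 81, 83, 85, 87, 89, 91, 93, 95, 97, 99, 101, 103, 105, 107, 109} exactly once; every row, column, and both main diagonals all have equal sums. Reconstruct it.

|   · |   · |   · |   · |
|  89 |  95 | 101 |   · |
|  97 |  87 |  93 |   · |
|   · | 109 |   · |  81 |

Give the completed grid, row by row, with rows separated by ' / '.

The 16 entries sum to 1504, so each line sums to 1504/4 = 376.
The remaining cell in row 2 is (2,4) = 376 − 285 = 91.
Row 3 must total 376; the given cells sum to 277, so (3,4) = 99.
Using column 2: 95 + 87 + 109 + ? → (1,2) = 376 − 291 = 85.
From column 4, 376 − (91 + 99 + 81) gives (1,4) = 105.
Main diagonal must total 376; the given cells sum to 269, so (1,1) = 107.
Using anti-diagonal: 105 + 101 + 87 + ? → (4,1) = 376 − 293 = 83.
Row 1 must total 376; the given cells sum to 297, so (1,3) = 79.
Row 4 needs 376; the known cells sum to 273, so (4,3) = 103.

107 85 79 105 / 89 95 101 91 / 97 87 93 99 / 83 109 103 81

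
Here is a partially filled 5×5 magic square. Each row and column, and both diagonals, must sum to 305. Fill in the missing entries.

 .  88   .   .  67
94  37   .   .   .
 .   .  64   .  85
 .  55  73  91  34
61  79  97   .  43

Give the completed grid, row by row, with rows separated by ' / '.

70 88 31 49 67 / 94 37 40 58 76 / 28 46 64 82 85 / 52 55 73 91 34 / 61 79 97 25 43

Row 4: 55 + 73 + 91 + 34 + ? = 305, so (4,1) = 52.
Row 5 needs 305; the known cells sum to 280, so (5,4) = 25.
The remaining cell in column 2 is (3,2) = 305 − 259 = 46.
Column 5: 67 + 85 + 34 + 43 + ? = 305, so (2,5) = 76.
From main diagonal, 305 − (37 + 64 + 91 + 43) gives (1,1) = 70.
Using anti-diagonal: 67 + 64 + 55 + 61 + ? → (2,4) = 305 − 247 = 58.
Using row 2: 94 + 37 + 58 + 76 + ? → (2,3) = 305 − 265 = 40.
From column 1, 305 − (70 + 94 + 52 + 61) gives (3,1) = 28.
Column 3: 40 + 64 + 73 + 97 + ? = 305, so (1,3) = 31.
Row 1 must total 305; the given cells sum to 256, so (1,4) = 49.
Row 3: 28 + 46 + 64 + 85 + ? = 305, so (3,4) = 82.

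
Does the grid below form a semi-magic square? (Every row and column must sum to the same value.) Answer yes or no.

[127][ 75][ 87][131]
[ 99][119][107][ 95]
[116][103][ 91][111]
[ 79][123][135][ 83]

No — row 3 sums to 421 but row 2 sums to 420.

Row 1: 127 + 75 + 87 + 131 = 420.
Row 2: 99 + 119 + 107 + 95 = 420.
Row 3: 116 + 103 + 91 + 111 = 421.
Row 4: 79 + 123 + 135 + 83 = 420.
Column 1: 127 + 99 + 116 + 79 = 421.
Column 2: 75 + 119 + 103 + 123 = 420.
Column 3: 87 + 107 + 91 + 135 = 420.
Column 4: 131 + 95 + 111 + 83 = 420.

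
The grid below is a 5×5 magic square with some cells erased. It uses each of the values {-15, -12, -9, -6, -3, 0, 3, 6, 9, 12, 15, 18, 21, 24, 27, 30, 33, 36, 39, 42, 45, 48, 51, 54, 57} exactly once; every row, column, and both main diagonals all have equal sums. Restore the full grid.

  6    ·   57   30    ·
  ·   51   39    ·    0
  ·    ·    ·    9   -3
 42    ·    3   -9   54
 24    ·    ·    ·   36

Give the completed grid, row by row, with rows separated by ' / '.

6 -6 57 30 18 / -12 51 39 27 0 / 45 33 21 9 -3 / 42 15 3 -9 54 / 24 12 -15 48 36

The 25 entries sum to 525, so each line sums to 525/5 = 105.
From row 4, 105 − (42 + 3 + (-9) + 54) gives (4,2) = 15.
Column 5: 0 + (-3) + 54 + 36 + ? = 105, so (1,5) = 18.
Main diagonal: 6 + 51 + (-9) + 36 + ? = 105, so (3,3) = 21.
Anti-diagonal must total 105; the given cells sum to 78, so (2,4) = 27.
Row 1 must total 105; the given cells sum to 111, so (1,2) = -6.
Row 2 must total 105; the given cells sum to 117, so (2,1) = -12.
From column 1, 105 − (6 + (-12) + 42 + 24) gives (3,1) = 45.
From column 3, 105 − (57 + 39 + 21 + 3) gives (5,3) = -15.
The remaining cell in column 4 is (5,4) = 105 − 57 = 48.
Row 3 must total 105; the given cells sum to 72, so (3,2) = 33.
Row 5 must total 105; the given cells sum to 93, so (5,2) = 12.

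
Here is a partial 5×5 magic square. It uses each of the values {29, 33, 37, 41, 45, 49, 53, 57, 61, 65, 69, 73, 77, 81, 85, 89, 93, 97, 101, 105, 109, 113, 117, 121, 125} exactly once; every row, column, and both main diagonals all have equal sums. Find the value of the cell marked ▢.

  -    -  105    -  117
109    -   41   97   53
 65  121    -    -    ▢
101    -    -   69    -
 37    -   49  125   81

89

The 25 entries sum to 1925, so each line sums to 1925/5 = 385.
Row 2 needs 385; the known cells sum to 300, so (2,2) = 85.
Row 5 needs 385; the known cells sum to 292, so (5,2) = 93.
Column 1 must total 385; the given cells sum to 312, so (1,1) = 73.
Main diagonal needs 385; the known cells sum to 308, so (3,3) = 77.
Anti-diagonal must total 385; the given cells sum to 328, so (4,2) = 57.
Column 2 needs 385; the known cells sum to 356, so (1,2) = 29.
Column 3 must total 385; the given cells sum to 272, so (4,3) = 113.
Using row 1: 73 + 29 + 105 + 117 + ? → (1,4) = 385 − 324 = 61.
Row 4: 101 + 57 + 113 + 69 + ? = 385, so (4,5) = 45.
Column 4 needs 385; the known cells sum to 352, so (3,4) = 33.
Column 5: 117 + 53 + 45 + 81 + ? = 385, so (3,5) = 89.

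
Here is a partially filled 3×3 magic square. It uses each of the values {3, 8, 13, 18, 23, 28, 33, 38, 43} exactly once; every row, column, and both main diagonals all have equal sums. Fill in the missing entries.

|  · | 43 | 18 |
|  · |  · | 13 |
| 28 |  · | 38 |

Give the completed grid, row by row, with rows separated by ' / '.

8 43 18 / 33 23 13 / 28 3 38

The 9 entries sum to 207, so each line sums to 207/3 = 69.
Row 1: 43 + 18 + ? = 69, so (1,1) = 8.
Row 3: 28 + 38 + ? = 69, so (3,2) = 3.
Column 1: 8 + 28 + ? = 69, so (2,1) = 33.
From column 2, 69 − (43 + 3) gives (2,2) = 23.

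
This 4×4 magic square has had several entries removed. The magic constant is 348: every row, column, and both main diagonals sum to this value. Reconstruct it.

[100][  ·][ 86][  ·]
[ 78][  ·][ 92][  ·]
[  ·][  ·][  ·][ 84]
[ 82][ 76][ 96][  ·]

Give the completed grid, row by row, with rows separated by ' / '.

100 90 86 72 / 78 80 92 98 / 88 102 74 84 / 82 76 96 94

From row 4, 348 − (82 + 76 + 96) gives (4,4) = 94.
Using column 1: 100 + 78 + 82 + ? → (3,1) = 348 − 260 = 88.
Column 3: 86 + 92 + 96 + ? = 348, so (3,3) = 74.
Main diagonal needs 348; the known cells sum to 268, so (2,2) = 80.
Row 2 needs 348; the known cells sum to 250, so (2,4) = 98.
Using row 3: 88 + 74 + 84 + ? → (3,2) = 348 − 246 = 102.
Using column 2: 80 + 102 + 76 + ? → (1,2) = 348 − 258 = 90.
Column 4: 98 + 84 + 94 + ? = 348, so (1,4) = 72.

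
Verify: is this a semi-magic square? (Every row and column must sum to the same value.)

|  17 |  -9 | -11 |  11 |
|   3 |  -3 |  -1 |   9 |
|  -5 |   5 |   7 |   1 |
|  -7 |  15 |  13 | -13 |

Yes

Row 1: 17 + (-9) + (-11) + 11 = 8.
Row 2: 3 + (-3) + (-1) + 9 = 8.
Row 3: -5 + 5 + 7 + 1 = 8.
Row 4: -7 + 15 + 13 + (-13) = 8.
Column 1: 17 + 3 + (-5) + (-7) = 8.
Column 2: -9 + (-3) + 5 + 15 = 8.
Column 3: -11 + (-1) + 7 + 13 = 8.
Column 4: 11 + 9 + 1 + (-13) = 8.
All lines sum to 8.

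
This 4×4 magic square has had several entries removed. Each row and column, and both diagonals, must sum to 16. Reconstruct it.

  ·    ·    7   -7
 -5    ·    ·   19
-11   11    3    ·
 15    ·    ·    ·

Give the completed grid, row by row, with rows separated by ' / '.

17 -1 7 -7 / -5 5 -3 19 / -11 11 3 13 / 15 1 9 -9

Using row 3: -11 + 11 + 3 + ? → (3,4) = 16 − 3 = 13.
Column 1 must total 16; the given cells sum to -1, so (1,1) = 17.
The remaining cell in column 4 is (4,4) = 16 − 25 = -9.
Main diagonal must total 16; the given cells sum to 11, so (2,2) = 5.
Using anti-diagonal: -7 + 11 + 15 + ? → (2,3) = 16 − 19 = -3.
Row 1 must total 16; the given cells sum to 17, so (1,2) = -1.
Using column 2: -1 + 5 + 11 + ? → (4,2) = 16 − 15 = 1.
Column 3 must total 16; the given cells sum to 7, so (4,3) = 9.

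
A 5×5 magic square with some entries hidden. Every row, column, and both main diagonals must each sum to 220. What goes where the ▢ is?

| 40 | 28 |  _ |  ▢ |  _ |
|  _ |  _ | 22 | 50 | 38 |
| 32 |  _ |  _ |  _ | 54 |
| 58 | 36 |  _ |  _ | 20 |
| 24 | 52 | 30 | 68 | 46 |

34

Column 1: 40 + 32 + 58 + 24 + ? = 220, so (2,1) = 66.
Column 5: 38 + 54 + 20 + 46 + ? = 220, so (1,5) = 62.
From anti-diagonal, 220 − (62 + 50 + 36 + 24) gives (3,3) = 48.
Row 2 needs 220; the known cells sum to 176, so (2,2) = 44.
From column 2, 220 − (28 + 44 + 36 + 52) gives (3,2) = 60.
Main diagonal must total 220; the given cells sum to 178, so (4,4) = 42.
Using row 3: 32 + 60 + 48 + 54 + ? → (3,4) = 220 − 194 = 26.
Using row 4: 58 + 36 + 42 + 20 + ? → (4,3) = 220 − 156 = 64.
Column 3: 22 + 48 + 64 + 30 + ? = 220, so (1,3) = 56.
Column 4: 50 + 26 + 42 + 68 + ? = 220, so (1,4) = 34.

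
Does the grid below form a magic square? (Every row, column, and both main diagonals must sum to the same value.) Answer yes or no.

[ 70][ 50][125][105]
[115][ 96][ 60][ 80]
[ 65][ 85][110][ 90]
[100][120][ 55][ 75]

Row 1: 70 + 50 + 125 + 105 = 350.
Row 2: 115 + 96 + 60 + 80 = 351.
Row 3: 65 + 85 + 110 + 90 = 350.
Row 4: 100 + 120 + 55 + 75 = 350.
Column 1: 70 + 115 + 65 + 100 = 350.
Column 2: 50 + 96 + 85 + 120 = 351.
Column 3: 125 + 60 + 110 + 55 = 350.
Column 4: 105 + 80 + 90 + 75 = 350.
Main diagonal: 70 + 96 + 110 + 75 = 351.
Anti-diagonal: 105 + 60 + 85 + 100 = 350.

No — column 2 sums to 351 but row 1 sums to 350.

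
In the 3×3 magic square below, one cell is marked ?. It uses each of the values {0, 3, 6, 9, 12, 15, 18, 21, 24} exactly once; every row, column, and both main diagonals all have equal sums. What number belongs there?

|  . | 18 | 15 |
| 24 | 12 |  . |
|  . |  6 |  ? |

21

The 9 entries sum to 108, so each line sums to 108/3 = 36.
Using row 1: 18 + 15 + ? → (1,1) = 36 − 33 = 3.
Using row 2: 24 + 12 + ? → (2,3) = 36 − 36 = 0.
The remaining cell in column 1 is (3,1) = 36 − 27 = 9.
From column 3, 36 − (15 + 0) gives (3,3) = 21.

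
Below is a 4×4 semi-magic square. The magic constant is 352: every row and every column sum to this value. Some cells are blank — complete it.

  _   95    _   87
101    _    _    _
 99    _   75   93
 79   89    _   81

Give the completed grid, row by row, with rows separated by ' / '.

73 95 97 87 / 101 83 77 91 / 99 85 75 93 / 79 89 103 81

From row 3, 352 − (99 + 75 + 93) gives (3,2) = 85.
The remaining cell in row 4 is (4,3) = 352 − 249 = 103.
Column 1 needs 352; the known cells sum to 279, so (1,1) = 73.
Column 2 needs 352; the known cells sum to 269, so (2,2) = 83.
Column 4 must total 352; the given cells sum to 261, so (2,4) = 91.
Row 1 must total 352; the given cells sum to 255, so (1,3) = 97.
Row 2 needs 352; the known cells sum to 275, so (2,3) = 77.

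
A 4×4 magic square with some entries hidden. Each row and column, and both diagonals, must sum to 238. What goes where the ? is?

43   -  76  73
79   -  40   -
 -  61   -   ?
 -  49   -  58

Row 1 needs 238; the known cells sum to 192, so (1,2) = 46.
Using column 2: 46 + 61 + 49 + ? → (2,2) = 238 − 156 = 82.
Main diagonal needs 238; the known cells sum to 183, so (3,3) = 55.
Anti-diagonal: 73 + 40 + 61 + ? = 238, so (4,1) = 64.
From row 2, 238 − (79 + 82 + 40) gives (2,4) = 37.
Row 4: 64 + 49 + 58 + ? = 238, so (4,3) = 67.
Column 1: 43 + 79 + 64 + ? = 238, so (3,1) = 52.
Using column 4: 73 + 37 + 58 + ? → (3,4) = 238 − 168 = 70.

70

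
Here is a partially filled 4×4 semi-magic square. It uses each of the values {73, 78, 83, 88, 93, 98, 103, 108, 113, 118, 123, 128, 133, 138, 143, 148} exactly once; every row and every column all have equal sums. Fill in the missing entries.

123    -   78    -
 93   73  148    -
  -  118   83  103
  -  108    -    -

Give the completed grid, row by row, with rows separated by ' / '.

123 143 78 98 / 93 73 148 128 / 138 118 83 103 / 88 108 133 113

The 16 entries sum to 1768, so each line sums to 1768/4 = 442.
From row 2, 442 − (93 + 73 + 148) gives (2,4) = 128.
From row 3, 442 − (118 + 83 + 103) gives (3,1) = 138.
Column 1 must total 442; the given cells sum to 354, so (4,1) = 88.
Column 2 must total 442; the given cells sum to 299, so (1,2) = 143.
Column 3 needs 442; the known cells sum to 309, so (4,3) = 133.
Row 1: 123 + 143 + 78 + ? = 442, so (1,4) = 98.
Using row 4: 88 + 108 + 133 + ? → (4,4) = 442 − 329 = 113.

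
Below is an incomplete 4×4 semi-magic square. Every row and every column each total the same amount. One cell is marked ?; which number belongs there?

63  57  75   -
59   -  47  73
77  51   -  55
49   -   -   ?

Column 1 is complete and sums to 248; that is the magic constant.
Row 1: 63 + 57 + 75 + ? = 248, so (1,4) = 53.
Row 2: 59 + 47 + 73 + ? = 248, so (2,2) = 69.
From row 3, 248 − (77 + 51 + 55) gives (3,3) = 65.
Column 2 needs 248; the known cells sum to 177, so (4,2) = 71.
Column 3 needs 248; the known cells sum to 187, so (4,3) = 61.
Column 4: 53 + 73 + 55 + ? = 248, so (4,4) = 67.

67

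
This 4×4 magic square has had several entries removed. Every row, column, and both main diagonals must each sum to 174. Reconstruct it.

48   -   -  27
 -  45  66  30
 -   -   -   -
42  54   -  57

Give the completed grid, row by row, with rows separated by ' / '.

48 36 63 27 / 33 45 66 30 / 51 39 24 60 / 42 54 21 57

Row 2 must total 174; the given cells sum to 141, so (2,1) = 33.
Row 4 needs 174; the known cells sum to 153, so (4,3) = 21.
Column 1 needs 174; the known cells sum to 123, so (3,1) = 51.
Column 4 needs 174; the known cells sum to 114, so (3,4) = 60.
Main diagonal: 48 + 45 + 57 + ? = 174, so (3,3) = 24.
Anti-diagonal needs 174; the known cells sum to 135, so (3,2) = 39.
Column 2 needs 174; the known cells sum to 138, so (1,2) = 36.
The remaining cell in column 3 is (1,3) = 174 − 111 = 63.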